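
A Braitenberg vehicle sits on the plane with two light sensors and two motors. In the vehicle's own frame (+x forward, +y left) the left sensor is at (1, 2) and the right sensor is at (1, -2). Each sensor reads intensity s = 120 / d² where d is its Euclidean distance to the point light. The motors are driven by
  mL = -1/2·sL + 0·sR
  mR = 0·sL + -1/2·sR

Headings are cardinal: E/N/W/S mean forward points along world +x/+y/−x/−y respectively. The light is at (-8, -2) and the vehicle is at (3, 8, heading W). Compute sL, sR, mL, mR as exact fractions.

left sensor world pos  = (2, 6); dL² = 164
right sensor world pos = (2, 10); dR² = 244
sL = 120/164 = 30/41
sR = 120/244 = 30/61
mL = -1/2·sL + 0·sR = -15/41
mR = 0·sL + -1/2·sR = -15/61

30/41 30/61 -15/41 -15/61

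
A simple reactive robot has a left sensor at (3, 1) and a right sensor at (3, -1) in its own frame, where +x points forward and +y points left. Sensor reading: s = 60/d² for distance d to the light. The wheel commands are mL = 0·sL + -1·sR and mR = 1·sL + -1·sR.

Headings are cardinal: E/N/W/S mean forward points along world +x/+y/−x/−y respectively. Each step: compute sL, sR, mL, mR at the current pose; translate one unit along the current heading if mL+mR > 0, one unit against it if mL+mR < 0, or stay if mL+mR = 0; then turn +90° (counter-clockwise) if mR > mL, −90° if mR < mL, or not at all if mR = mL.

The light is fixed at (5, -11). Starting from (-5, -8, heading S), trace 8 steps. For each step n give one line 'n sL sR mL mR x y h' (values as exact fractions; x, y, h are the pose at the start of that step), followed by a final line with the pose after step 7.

0 20/27 60/121 -60/121 800/3267 -5 -8 S
1 30/37 30/29 -30/29 -240/1073 -5 -7 E
2 60/193 60/149 -60/149 -2640/28757 -6 -7 N
3 3/10 15/53 -15/53 9/530 -6 -8 W
4 20/27 60/121 -60/121 800/3267 -5 -8 S
5 30/37 30/29 -30/29 -240/1073 -5 -7 E
6 60/193 60/149 -60/149 -2640/28757 -6 -7 N
7 3/10 15/53 -15/53 9/530 -6 -8 W
final -5 -8 S

n=0: pose=(-5,-8,S); sL=20/27, sR=60/121; mL=-60/121, mR=800/3267; mL+mR=-820/3267 → advance -1; mR−mL=20/27 → turn +1·90°
n=1: pose=(-5,-7,E); sL=30/37, sR=30/29; mL=-30/29, mR=-240/1073; mL+mR=-1350/1073 → advance -1; mR−mL=30/37 → turn +1·90°
n=2: pose=(-6,-7,N); sL=60/193, sR=60/149; mL=-60/149, mR=-2640/28757; mL+mR=-14220/28757 → advance -1; mR−mL=60/193 → turn +1·90°
n=3: pose=(-6,-8,W); sL=3/10, sR=15/53; mL=-15/53, mR=9/530; mL+mR=-141/530 → advance -1; mR−mL=3/10 → turn +1·90°
n=4: pose=(-5,-8,S); sL=20/27, sR=60/121; mL=-60/121, mR=800/3267; mL+mR=-820/3267 → advance -1; mR−mL=20/27 → turn +1·90°
n=5: pose=(-5,-7,E); sL=30/37, sR=30/29; mL=-30/29, mR=-240/1073; mL+mR=-1350/1073 → advance -1; mR−mL=30/37 → turn +1·90°
n=6: pose=(-6,-7,N); sL=60/193, sR=60/149; mL=-60/149, mR=-2640/28757; mL+mR=-14220/28757 → advance -1; mR−mL=60/193 → turn +1·90°
n=7: pose=(-6,-8,W); sL=3/10, sR=15/53; mL=-15/53, mR=9/530; mL+mR=-141/530 → advance -1; mR−mL=3/10 → turn +1·90°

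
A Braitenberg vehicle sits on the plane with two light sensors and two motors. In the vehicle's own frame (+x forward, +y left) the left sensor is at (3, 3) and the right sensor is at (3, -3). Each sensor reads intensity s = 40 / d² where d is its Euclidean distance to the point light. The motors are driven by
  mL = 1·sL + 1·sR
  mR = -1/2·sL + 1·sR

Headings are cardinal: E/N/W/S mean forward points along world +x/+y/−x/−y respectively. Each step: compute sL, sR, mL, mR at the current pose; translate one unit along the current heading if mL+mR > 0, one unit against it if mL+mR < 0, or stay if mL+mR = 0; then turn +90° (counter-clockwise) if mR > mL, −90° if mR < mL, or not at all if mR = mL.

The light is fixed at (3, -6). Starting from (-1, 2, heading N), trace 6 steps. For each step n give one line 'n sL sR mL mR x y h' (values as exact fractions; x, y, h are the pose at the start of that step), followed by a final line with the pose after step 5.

0 4/17 20/61 584/1037 218/1037 -1 2 N
1 8/29 40/37 1456/1073 1012/1073 -1 3 E
2 10/9 5/9 5/3 0 0 3 S
3 40/61 40/157 8720/9577 -700/9577 0 2 W
4 4/17 20/61 584/1037 218/1037 -1 2 N
5 8/29 40/37 1456/1073 1012/1073 -1 3 E
final 0 3 S

n=0: pose=(-1,2,N); sL=4/17, sR=20/61; mL=584/1037, mR=218/1037; mL+mR=802/1037 → advance +1; mR−mL=-6/17 → turn -1·90°
n=1: pose=(-1,3,E); sL=8/29, sR=40/37; mL=1456/1073, mR=1012/1073; mL+mR=2468/1073 → advance +1; mR−mL=-12/29 → turn -1·90°
n=2: pose=(0,3,S); sL=10/9, sR=5/9; mL=5/3, mR=0; mL+mR=5/3 → advance +1; mR−mL=-5/3 → turn -1·90°
n=3: pose=(0,2,W); sL=40/61, sR=40/157; mL=8720/9577, mR=-700/9577; mL+mR=8020/9577 → advance +1; mR−mL=-60/61 → turn -1·90°
n=4: pose=(-1,2,N); sL=4/17, sR=20/61; mL=584/1037, mR=218/1037; mL+mR=802/1037 → advance +1; mR−mL=-6/17 → turn -1·90°
n=5: pose=(-1,3,E); sL=8/29, sR=40/37; mL=1456/1073, mR=1012/1073; mL+mR=2468/1073 → advance +1; mR−mL=-12/29 → turn -1·90°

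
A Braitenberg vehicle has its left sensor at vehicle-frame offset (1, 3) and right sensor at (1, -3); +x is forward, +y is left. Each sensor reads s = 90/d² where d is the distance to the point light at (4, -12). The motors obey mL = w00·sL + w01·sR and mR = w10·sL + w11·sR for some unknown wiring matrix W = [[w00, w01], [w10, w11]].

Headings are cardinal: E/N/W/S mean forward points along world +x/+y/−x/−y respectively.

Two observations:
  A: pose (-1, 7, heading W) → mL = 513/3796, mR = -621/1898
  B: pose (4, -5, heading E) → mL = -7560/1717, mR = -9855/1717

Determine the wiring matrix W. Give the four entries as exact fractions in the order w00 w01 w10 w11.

1 -1 -1/2 -1

obs A: pose=(-1,7,W) → sL=45/146, sR=9/52, mL=513/3796, mR=-621/1898
obs B: pose=(4,-5,E) → sL=90/101, sR=90/17, mL=-7560/1717, mR=-9855/1717
sensor matrix S = [[45/146, 9/52], [90/101, 90/17]]; det S = 4815045/3258866
solve [mL_A; mL_B] = S·[w00; w01] and [mR_A; mR_B] = S·[w10; w11]:
  w00 = 1, w01 = -1, w10 = -1/2, w11 = -1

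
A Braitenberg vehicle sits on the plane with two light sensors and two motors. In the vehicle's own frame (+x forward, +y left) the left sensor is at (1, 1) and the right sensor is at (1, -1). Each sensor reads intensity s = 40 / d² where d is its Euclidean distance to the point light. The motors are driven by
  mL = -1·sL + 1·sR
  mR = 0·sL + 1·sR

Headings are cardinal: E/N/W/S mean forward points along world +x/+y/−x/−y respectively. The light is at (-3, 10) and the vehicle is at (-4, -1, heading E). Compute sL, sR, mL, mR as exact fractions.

left sensor world pos  = (-3, 0); dL² = 100
right sensor world pos = (-3, -2); dR² = 144
sL = 40/100 = 2/5
sR = 40/144 = 5/18
mL = -1·sL + 1·sR = -11/90
mR = 0·sL + 1·sR = 5/18

2/5 5/18 -11/90 5/18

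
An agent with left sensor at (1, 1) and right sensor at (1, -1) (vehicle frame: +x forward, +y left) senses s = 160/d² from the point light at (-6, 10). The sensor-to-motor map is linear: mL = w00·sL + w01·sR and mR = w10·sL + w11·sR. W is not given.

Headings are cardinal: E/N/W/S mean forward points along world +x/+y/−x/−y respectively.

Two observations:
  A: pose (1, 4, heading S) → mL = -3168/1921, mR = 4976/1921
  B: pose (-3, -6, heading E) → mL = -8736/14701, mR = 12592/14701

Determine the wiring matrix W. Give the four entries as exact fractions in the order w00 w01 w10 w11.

obs A: pose=(1,4,S) → sL=160/113, sR=32/17, mL=-3168/1921, mR=4976/1921
obs B: pose=(-3,-6,E) → sL=160/241, sR=32/61, mL=-8736/14701, mR=12592/14701
sensor matrix S = [[160/113, 32/17], [160/241, 32/61]]; det S = -14315520/28240621
solve [mL_A; mL_B] = S·[w00; w01] and [mR_A; mR_B] = S·[w10; w11]:
  w00 = -1/2, w01 = -1/2, w10 = 1/2, w11 = 1

-1/2 -1/2 1/2 1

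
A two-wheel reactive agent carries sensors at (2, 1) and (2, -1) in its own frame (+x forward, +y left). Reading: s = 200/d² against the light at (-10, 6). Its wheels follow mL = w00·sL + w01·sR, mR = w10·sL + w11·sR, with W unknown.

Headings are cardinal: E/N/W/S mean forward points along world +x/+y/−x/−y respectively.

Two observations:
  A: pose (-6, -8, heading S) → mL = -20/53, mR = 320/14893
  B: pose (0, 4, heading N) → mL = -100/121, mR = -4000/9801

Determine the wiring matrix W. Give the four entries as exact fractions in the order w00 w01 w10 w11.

0 -1/2 -1/2 1/2

obs A: pose=(-6,-8,S) → sL=200/281, sR=40/53, mL=-20/53, mR=320/14893
obs B: pose=(0,4,N) → sL=200/81, sR=200/121, mL=-100/121, mR=-4000/9801
sensor matrix S = [[200/281, 40/53], [200/81, 200/121]]; det S = -100288000/145966293
solve [mL_A; mL_B] = S·[w00; w01] and [mR_A; mR_B] = S·[w10; w11]:
  w00 = 0, w01 = -1/2, w10 = -1/2, w11 = 1/2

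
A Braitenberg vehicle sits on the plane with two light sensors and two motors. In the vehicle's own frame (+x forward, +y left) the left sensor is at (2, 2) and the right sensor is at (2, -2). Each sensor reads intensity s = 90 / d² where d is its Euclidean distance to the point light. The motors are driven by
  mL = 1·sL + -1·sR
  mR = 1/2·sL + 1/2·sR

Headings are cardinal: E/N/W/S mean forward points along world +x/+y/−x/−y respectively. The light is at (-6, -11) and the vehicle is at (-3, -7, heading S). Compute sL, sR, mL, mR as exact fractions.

90/29 18 -432/29 306/29

left sensor world pos  = (-1, -9); dL² = 29
right sensor world pos = (-5, -9); dR² = 5
sL = 90/29 = 90/29
sR = 90/5 = 18
mL = 1·sL + -1·sR = -432/29
mR = 1/2·sL + 1/2·sR = 306/29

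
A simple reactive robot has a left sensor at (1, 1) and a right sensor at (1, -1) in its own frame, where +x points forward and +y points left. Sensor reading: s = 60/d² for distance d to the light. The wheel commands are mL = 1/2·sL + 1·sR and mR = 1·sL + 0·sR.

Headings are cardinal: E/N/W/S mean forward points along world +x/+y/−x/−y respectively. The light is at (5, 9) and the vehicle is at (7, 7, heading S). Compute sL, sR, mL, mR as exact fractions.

10/3 6 23/3 10/3

left sensor world pos  = (8, 6); dL² = 18
right sensor world pos = (6, 6); dR² = 10
sL = 60/18 = 10/3
sR = 60/10 = 6
mL = 1/2·sL + 1·sR = 23/3
mR = 1·sL + 0·sR = 10/3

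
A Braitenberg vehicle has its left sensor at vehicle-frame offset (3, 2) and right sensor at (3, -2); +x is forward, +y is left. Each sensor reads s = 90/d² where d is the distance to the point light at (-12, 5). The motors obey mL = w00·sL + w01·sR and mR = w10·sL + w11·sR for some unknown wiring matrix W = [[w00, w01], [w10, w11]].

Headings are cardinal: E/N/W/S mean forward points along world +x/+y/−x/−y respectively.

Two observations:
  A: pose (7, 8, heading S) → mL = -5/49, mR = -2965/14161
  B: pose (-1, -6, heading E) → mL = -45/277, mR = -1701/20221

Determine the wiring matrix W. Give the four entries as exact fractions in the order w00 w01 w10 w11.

-1/2 0 1/2 -1

obs A: pose=(7,8,S) → sL=10/49, sR=90/289, mL=-5/49, mR=-2965/14161
obs B: pose=(-1,-6,E) → sL=90/277, sR=18/73, mL=-45/277, mR=-1701/20221
sensor matrix S = [[10/49, 90/289], [90/277, 18/73]]; det S = -14564160/286349581
solve [mL_A; mL_B] = S·[w00; w01] and [mR_A; mR_B] = S·[w10; w11]:
  w00 = -1/2, w01 = 0, w10 = 1/2, w11 = -1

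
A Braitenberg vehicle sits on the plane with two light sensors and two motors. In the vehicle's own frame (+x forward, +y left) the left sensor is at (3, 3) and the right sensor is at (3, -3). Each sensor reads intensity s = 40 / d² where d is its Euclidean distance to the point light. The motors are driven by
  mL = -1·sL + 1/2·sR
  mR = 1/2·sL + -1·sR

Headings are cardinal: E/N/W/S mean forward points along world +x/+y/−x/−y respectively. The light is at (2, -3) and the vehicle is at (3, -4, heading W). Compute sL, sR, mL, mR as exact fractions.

left sensor world pos  = (0, -7); dL² = 20
right sensor world pos = (0, -1); dR² = 8
sL = 40/20 = 2
sR = 40/8 = 5
mL = -1·sL + 1/2·sR = 1/2
mR = 1/2·sL + -1·sR = -4

2 5 1/2 -4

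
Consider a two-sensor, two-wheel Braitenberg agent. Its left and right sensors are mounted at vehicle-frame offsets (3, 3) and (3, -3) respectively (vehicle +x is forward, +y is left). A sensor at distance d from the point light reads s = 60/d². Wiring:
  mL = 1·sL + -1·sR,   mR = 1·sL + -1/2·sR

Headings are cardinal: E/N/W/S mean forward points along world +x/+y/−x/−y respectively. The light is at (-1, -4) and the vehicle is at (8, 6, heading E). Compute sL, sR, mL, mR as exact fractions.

60/313 60/193 -7200/60409 2190/60409

left sensor world pos  = (11, 9); dL² = 313
right sensor world pos = (11, 3); dR² = 193
sL = 60/313 = 60/313
sR = 60/193 = 60/193
mL = 1·sL + -1·sR = -7200/60409
mR = 1·sL + -1/2·sR = 2190/60409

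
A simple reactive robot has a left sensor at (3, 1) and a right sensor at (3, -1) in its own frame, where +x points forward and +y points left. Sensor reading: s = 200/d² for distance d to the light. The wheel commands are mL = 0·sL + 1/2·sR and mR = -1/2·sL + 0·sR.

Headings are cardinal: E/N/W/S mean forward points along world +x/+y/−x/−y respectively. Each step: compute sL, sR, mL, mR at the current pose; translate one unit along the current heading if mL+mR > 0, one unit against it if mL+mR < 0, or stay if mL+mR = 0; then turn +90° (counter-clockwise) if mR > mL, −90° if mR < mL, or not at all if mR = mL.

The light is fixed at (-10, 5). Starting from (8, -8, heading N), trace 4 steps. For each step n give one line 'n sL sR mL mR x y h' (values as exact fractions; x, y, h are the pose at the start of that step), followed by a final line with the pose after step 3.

n=0: pose=(8,-8,N); sL=200/389, sR=200/461; mL=100/461, mR=-100/389; mL+mR=-7200/179329 → advance -1; mR−mL=-85000/179329 → turn -1·90°
n=1: pose=(8,-9,E); sL=20/61, sR=100/333; mL=50/333, mR=-10/61; mL+mR=-280/20313 → advance -1; mR−mL=-6380/20313 → turn -1·90°
n=2: pose=(7,-9,S); sL=200/613, sR=40/109; mL=20/109, mR=-100/613; mL+mR=1360/66817 → advance +1; mR−mL=-23160/66817 → turn -1·90°
n=3: pose=(7,-10,W); sL=50/113, sR=25/49; mL=25/98, mR=-25/113; mL+mR=375/11074 → advance +1; mR−mL=-5275/11074 → turn -1·90°

0 200/389 200/461 100/461 -100/389 8 -8 N
1 20/61 100/333 50/333 -10/61 8 -9 E
2 200/613 40/109 20/109 -100/613 7 -9 S
3 50/113 25/49 25/98 -25/113 7 -10 W
final 6 -10 N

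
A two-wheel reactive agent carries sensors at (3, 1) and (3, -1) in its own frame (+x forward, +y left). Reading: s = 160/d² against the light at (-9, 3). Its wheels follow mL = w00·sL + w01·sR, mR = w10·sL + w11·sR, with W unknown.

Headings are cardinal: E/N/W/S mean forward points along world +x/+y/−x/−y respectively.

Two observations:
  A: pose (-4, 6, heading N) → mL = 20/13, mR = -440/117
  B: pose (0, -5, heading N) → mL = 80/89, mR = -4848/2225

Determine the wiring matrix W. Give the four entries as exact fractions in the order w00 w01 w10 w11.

obs A: pose=(-4,6,N) → sL=40/13, sR=20/9, mL=20/13, mR=-440/117
obs B: pose=(0,-5,N) → sL=160/89, sR=32/25, mL=80/89, mR=-4848/2225
sensor matrix S = [[40/13, 20/9], [160/89, 32/25]]; det S = -2944/52065
solve [mL_A; mL_B] = S·[w00; w01] and [mR_A; mR_B] = S·[w10; w11]:
  w00 = 1/2, w01 = 0, w10 = -1/2, w11 = -1

1/2 0 -1/2 -1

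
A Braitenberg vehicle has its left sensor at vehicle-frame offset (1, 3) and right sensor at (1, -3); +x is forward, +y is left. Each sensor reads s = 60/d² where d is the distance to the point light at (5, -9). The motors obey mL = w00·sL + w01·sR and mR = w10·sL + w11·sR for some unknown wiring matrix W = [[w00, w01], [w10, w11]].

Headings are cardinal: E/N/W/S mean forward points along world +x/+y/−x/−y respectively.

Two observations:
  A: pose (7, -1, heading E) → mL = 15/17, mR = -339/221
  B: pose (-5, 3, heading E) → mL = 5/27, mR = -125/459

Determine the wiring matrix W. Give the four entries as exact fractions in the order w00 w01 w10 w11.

0 1/2 1/2 -1

obs A: pose=(7,-1,E) → sL=6/13, sR=30/17, mL=15/17, mR=-339/221
obs B: pose=(-5,3,E) → sL=10/51, sR=10/27, mL=5/27, mR=-125/459
sensor matrix S = [[6/13, 30/17], [10/51, 10/27]]; det S = -5920/33813
solve [mL_A; mL_B] = S·[w00; w01] and [mR_A; mR_B] = S·[w10; w11]:
  w00 = 0, w01 = 1/2, w10 = 1/2, w11 = -1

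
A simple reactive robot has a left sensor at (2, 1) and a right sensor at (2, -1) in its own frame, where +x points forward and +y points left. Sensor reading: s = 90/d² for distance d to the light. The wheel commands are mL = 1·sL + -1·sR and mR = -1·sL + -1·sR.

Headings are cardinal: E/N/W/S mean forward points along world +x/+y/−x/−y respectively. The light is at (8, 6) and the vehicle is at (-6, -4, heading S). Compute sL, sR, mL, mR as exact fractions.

90/313 10/41 560/12833 -6820/12833

left sensor world pos  = (-5, -6); dL² = 313
right sensor world pos = (-7, -6); dR² = 369
sL = 90/313 = 90/313
sR = 90/369 = 10/41
mL = 1·sL + -1·sR = 560/12833
mR = -1·sL + -1·sR = -6820/12833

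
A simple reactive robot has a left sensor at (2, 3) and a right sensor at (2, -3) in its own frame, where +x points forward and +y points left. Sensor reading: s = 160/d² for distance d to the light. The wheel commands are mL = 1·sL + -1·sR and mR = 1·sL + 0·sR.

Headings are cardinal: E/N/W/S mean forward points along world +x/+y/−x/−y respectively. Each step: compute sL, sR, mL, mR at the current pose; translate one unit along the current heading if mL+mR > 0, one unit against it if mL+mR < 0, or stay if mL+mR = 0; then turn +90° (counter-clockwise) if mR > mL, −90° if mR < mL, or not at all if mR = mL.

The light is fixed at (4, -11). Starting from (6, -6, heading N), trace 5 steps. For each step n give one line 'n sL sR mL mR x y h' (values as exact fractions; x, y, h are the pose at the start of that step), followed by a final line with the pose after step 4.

0 16/5 80/37 192/185 16/5 6 -6 N
1 160/9 160/81 1280/81 160/9 6 -5 W
2 5 8 -3 5 5 -5 S
3 160/73 160/13 -9600/949 160/73 5 -6 E
4 80/29 80/29 0 80/29 4 -6 N
final 4 -5 W

n=0: pose=(6,-6,N); sL=16/5, sR=80/37; mL=192/185, mR=16/5; mL+mR=784/185 → advance +1; mR−mL=80/37 → turn +1·90°
n=1: pose=(6,-5,W); sL=160/9, sR=160/81; mL=1280/81, mR=160/9; mL+mR=2720/81 → advance +1; mR−mL=160/81 → turn +1·90°
n=2: pose=(5,-5,S); sL=5, sR=8; mL=-3, mR=5; mL+mR=2 → advance +1; mR−mL=8 → turn +1·90°
n=3: pose=(5,-6,E); sL=160/73, sR=160/13; mL=-9600/949, mR=160/73; mL+mR=-7520/949 → advance -1; mR−mL=160/13 → turn +1·90°
n=4: pose=(4,-6,N); sL=80/29, sR=80/29; mL=0, mR=80/29; mL+mR=80/29 → advance +1; mR−mL=80/29 → turn +1·90°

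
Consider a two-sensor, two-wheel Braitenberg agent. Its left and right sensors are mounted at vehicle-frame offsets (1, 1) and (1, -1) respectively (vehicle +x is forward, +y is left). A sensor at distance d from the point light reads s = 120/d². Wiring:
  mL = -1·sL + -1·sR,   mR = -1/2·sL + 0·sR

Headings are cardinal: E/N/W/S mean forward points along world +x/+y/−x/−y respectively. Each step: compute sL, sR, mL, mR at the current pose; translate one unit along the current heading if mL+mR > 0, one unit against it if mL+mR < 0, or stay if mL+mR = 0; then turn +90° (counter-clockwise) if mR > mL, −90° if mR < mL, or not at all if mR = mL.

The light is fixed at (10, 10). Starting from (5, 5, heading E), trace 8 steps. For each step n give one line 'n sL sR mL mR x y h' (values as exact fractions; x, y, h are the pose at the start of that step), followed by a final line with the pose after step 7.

n=0: pose=(5,5,E); sL=15/4, sR=30/13; mL=-315/52, mR=-15/8; mL+mR=-825/104 → advance -1; mR−mL=435/104 → turn +1·90°
n=1: pose=(4,5,N); sL=24/13, sR=120/41; mL=-2544/533, mR=-12/13; mL+mR=-3036/533 → advance -1; mR−mL=2052/533 → turn +1·90°
n=2: pose=(4,4,W); sL=60/49, sR=60/37; mL=-5160/1813, mR=-30/49; mL+mR=-6270/1813 → advance -1; mR−mL=4050/1813 → turn +1·90°
n=3: pose=(5,4,S); sL=24/13, sR=24/17; mL=-720/221, mR=-12/13; mL+mR=-924/221 → advance -1; mR−mL=516/221 → turn +1·90°
n=4: pose=(5,5,E); sL=15/4, sR=30/13; mL=-315/52, mR=-15/8; mL+mR=-825/104 → advance -1; mR−mL=435/104 → turn +1·90°
n=5: pose=(4,5,N); sL=24/13, sR=120/41; mL=-2544/533, mR=-12/13; mL+mR=-3036/533 → advance -1; mR−mL=2052/533 → turn +1·90°
n=6: pose=(4,4,W); sL=60/49, sR=60/37; mL=-5160/1813, mR=-30/49; mL+mR=-6270/1813 → advance -1; mR−mL=4050/1813 → turn +1·90°
n=7: pose=(5,4,S); sL=24/13, sR=24/17; mL=-720/221, mR=-12/13; mL+mR=-924/221 → advance -1; mR−mL=516/221 → turn +1·90°

0 15/4 30/13 -315/52 -15/8 5 5 E
1 24/13 120/41 -2544/533 -12/13 4 5 N
2 60/49 60/37 -5160/1813 -30/49 4 4 W
3 24/13 24/17 -720/221 -12/13 5 4 S
4 15/4 30/13 -315/52 -15/8 5 5 E
5 24/13 120/41 -2544/533 -12/13 4 5 N
6 60/49 60/37 -5160/1813 -30/49 4 4 W
7 24/13 24/17 -720/221 -12/13 5 4 S
final 5 5 E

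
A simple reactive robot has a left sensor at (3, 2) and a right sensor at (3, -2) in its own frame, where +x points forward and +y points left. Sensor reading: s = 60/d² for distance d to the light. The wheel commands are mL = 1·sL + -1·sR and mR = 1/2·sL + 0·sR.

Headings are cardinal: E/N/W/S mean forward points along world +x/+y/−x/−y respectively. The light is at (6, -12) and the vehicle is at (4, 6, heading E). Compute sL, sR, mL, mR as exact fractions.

left sensor world pos  = (7, 8); dL² = 401
right sensor world pos = (7, 4); dR² = 257
sL = 60/401 = 60/401
sR = 60/257 = 60/257
mL = 1·sL + -1·sR = -8640/103057
mR = 1/2·sL + 0·sR = 30/401

60/401 60/257 -8640/103057 30/401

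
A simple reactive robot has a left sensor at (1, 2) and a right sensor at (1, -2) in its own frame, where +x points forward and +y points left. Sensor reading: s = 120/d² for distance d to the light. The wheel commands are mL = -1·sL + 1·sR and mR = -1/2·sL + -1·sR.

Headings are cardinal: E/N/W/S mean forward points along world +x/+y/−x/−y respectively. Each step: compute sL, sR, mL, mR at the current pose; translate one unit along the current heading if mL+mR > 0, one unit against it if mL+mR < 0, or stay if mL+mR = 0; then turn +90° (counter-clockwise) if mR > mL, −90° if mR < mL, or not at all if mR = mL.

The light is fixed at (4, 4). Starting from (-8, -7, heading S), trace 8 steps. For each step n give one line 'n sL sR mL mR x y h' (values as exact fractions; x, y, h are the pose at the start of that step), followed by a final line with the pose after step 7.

n=0: pose=(-8,-7,S); sL=30/61, sR=6/17; mL=-144/1037, mR=-621/1037; mL+mR=-45/61 → advance -1; mR−mL=-477/1037 → turn -1·90°
n=1: pose=(-8,-6,W); sL=120/313, sR=120/233; mL=9600/72929, mR=-51540/72929; mL+mR=-180/313 → advance -1; mR−mL=-61140/72929 → turn -1·90°
n=2: pose=(-7,-6,N); sL=12/25, sR=20/27; mL=176/675, mR=-662/675; mL+mR=-18/25 → advance -1; mR−mL=-838/675 → turn -1·90°
n=3: pose=(-7,-7,E); sL=120/181, sR=120/269; mL=-10560/48689, mR=-37860/48689; mL+mR=-180/181 → advance -1; mR−mL=-27300/48689 → turn -1·90°
n=4: pose=(-8,-7,S); sL=30/61, sR=6/17; mL=-144/1037, mR=-621/1037; mL+mR=-45/61 → advance -1; mR−mL=-477/1037 → turn -1·90°
n=5: pose=(-8,-6,W); sL=120/313, sR=120/233; mL=9600/72929, mR=-51540/72929; mL+mR=-180/313 → advance -1; mR−mL=-61140/72929 → turn -1·90°
n=6: pose=(-7,-6,N); sL=12/25, sR=20/27; mL=176/675, mR=-662/675; mL+mR=-18/25 → advance -1; mR−mL=-838/675 → turn -1·90°
n=7: pose=(-7,-7,E); sL=120/181, sR=120/269; mL=-10560/48689, mR=-37860/48689; mL+mR=-180/181 → advance -1; mR−mL=-27300/48689 → turn -1·90°

0 30/61 6/17 -144/1037 -621/1037 -8 -7 S
1 120/313 120/233 9600/72929 -51540/72929 -8 -6 W
2 12/25 20/27 176/675 -662/675 -7 -6 N
3 120/181 120/269 -10560/48689 -37860/48689 -7 -7 E
4 30/61 6/17 -144/1037 -621/1037 -8 -7 S
5 120/313 120/233 9600/72929 -51540/72929 -8 -6 W
6 12/25 20/27 176/675 -662/675 -7 -6 N
7 120/181 120/269 -10560/48689 -37860/48689 -7 -7 E
final -8 -7 S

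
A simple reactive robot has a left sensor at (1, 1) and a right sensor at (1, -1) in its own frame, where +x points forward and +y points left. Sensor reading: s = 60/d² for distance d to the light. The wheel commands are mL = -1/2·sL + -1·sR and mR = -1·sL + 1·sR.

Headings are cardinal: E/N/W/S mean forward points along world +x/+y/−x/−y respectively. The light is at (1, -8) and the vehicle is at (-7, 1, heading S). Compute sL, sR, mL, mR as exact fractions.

60/113 12/29 -2226/3277 -384/3277

left sensor world pos  = (-6, 0); dL² = 113
right sensor world pos = (-8, 0); dR² = 145
sL = 60/113 = 60/113
sR = 60/145 = 12/29
mL = -1/2·sL + -1·sR = -2226/3277
mR = -1·sL + 1·sR = -384/3277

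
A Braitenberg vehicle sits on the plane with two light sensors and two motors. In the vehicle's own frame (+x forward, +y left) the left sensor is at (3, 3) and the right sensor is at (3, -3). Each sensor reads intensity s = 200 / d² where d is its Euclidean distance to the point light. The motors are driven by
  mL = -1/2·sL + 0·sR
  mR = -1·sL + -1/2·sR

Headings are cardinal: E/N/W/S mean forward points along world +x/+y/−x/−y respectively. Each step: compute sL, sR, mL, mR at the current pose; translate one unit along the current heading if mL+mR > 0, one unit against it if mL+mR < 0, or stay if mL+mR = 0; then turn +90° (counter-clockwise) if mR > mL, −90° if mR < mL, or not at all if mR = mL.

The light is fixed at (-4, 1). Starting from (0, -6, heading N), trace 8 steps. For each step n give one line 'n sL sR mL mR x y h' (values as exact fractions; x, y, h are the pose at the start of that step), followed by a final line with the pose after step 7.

0 200/17 40/13 -100/17 -2940/221 0 -6 N
1 100/37 20/17 -50/37 -2070/629 0 -7 E
2 200/157 200/121 -100/157 -39900/18997 -1 -7 S
3 2 25/2 -1 -33/4 -1 -6 W
4 200/17 40/13 -100/17 -2940/221 0 -6 N
5 100/37 20/17 -50/37 -2070/629 0 -7 E
6 200/157 200/121 -100/157 -39900/18997 -1 -7 S
7 2 25/2 -1 -33/4 -1 -6 W
final 0 -6 N

n=0: pose=(0,-6,N); sL=200/17, sR=40/13; mL=-100/17, mR=-2940/221; mL+mR=-4240/221 → advance -1; mR−mL=-1640/221 → turn -1·90°
n=1: pose=(0,-7,E); sL=100/37, sR=20/17; mL=-50/37, mR=-2070/629; mL+mR=-2920/629 → advance -1; mR−mL=-1220/629 → turn -1·90°
n=2: pose=(-1,-7,S); sL=200/157, sR=200/121; mL=-100/157, mR=-39900/18997; mL+mR=-52000/18997 → advance -1; mR−mL=-27800/18997 → turn -1·90°
n=3: pose=(-1,-6,W); sL=2, sR=25/2; mL=-1, mR=-33/4; mL+mR=-37/4 → advance -1; mR−mL=-29/4 → turn -1·90°
n=4: pose=(0,-6,N); sL=200/17, sR=40/13; mL=-100/17, mR=-2940/221; mL+mR=-4240/221 → advance -1; mR−mL=-1640/221 → turn -1·90°
n=5: pose=(0,-7,E); sL=100/37, sR=20/17; mL=-50/37, mR=-2070/629; mL+mR=-2920/629 → advance -1; mR−mL=-1220/629 → turn -1·90°
n=6: pose=(-1,-7,S); sL=200/157, sR=200/121; mL=-100/157, mR=-39900/18997; mL+mR=-52000/18997 → advance -1; mR−mL=-27800/18997 → turn -1·90°
n=7: pose=(-1,-6,W); sL=2, sR=25/2; mL=-1, mR=-33/4; mL+mR=-37/4 → advance -1; mR−mL=-29/4 → turn -1·90°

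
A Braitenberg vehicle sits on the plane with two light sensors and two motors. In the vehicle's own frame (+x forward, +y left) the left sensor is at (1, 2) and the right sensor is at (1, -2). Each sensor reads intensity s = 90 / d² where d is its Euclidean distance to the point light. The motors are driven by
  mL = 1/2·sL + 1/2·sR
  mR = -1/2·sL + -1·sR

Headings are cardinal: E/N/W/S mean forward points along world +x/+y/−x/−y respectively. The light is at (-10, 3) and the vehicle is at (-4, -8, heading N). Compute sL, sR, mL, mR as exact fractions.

left sensor world pos  = (-6, -7); dL² = 116
right sensor world pos = (-2, -7); dR² = 164
sL = 90/116 = 45/58
sR = 90/164 = 45/82
mL = 1/2·sL + 1/2·sR = 1575/2378
mR = -1/2·sL + -1·sR = -4455/4756

45/58 45/82 1575/2378 -4455/4756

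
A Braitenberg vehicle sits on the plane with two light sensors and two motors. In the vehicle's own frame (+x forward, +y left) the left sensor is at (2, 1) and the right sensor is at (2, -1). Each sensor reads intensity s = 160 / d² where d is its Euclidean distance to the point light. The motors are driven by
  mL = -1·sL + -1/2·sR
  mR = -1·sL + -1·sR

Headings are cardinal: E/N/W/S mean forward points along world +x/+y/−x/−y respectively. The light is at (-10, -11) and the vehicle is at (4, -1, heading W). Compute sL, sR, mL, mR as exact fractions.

left sensor world pos  = (2, -2); dL² = 225
right sensor world pos = (2, 0); dR² = 265
sL = 160/225 = 32/45
sR = 160/265 = 32/53
mL = -1·sL + -1/2·sR = -2416/2385
mR = -1·sL + -1·sR = -3136/2385

32/45 32/53 -2416/2385 -3136/2385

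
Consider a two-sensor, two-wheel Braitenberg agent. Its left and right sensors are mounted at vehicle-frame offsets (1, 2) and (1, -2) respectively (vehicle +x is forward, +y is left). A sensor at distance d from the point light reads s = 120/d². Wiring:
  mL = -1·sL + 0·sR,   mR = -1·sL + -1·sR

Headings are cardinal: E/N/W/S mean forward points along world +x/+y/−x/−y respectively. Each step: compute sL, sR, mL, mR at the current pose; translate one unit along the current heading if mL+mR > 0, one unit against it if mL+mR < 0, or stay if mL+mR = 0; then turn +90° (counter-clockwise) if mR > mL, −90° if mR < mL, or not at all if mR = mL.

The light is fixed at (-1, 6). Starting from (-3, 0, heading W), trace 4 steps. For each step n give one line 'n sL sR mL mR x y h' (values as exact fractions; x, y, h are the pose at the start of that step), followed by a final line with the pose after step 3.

0 120/73 24/5 -120/73 -2352/365 -3 0 W
1 60/17 60/13 -60/17 -1800/221 -2 0 N
2 24/5 40/27 -24/5 -848/135 -2 -1 E
3 15/8 3/2 -15/8 -27/8 -3 -1 S
final -3 0 W

n=0: pose=(-3,0,W); sL=120/73, sR=24/5; mL=-120/73, mR=-2352/365; mL+mR=-2952/365 → advance -1; mR−mL=-24/5 → turn -1·90°
n=1: pose=(-2,0,N); sL=60/17, sR=60/13; mL=-60/17, mR=-1800/221; mL+mR=-2580/221 → advance -1; mR−mL=-60/13 → turn -1·90°
n=2: pose=(-2,-1,E); sL=24/5, sR=40/27; mL=-24/5, mR=-848/135; mL+mR=-1496/135 → advance -1; mR−mL=-40/27 → turn -1·90°
n=3: pose=(-3,-1,S); sL=15/8, sR=3/2; mL=-15/8, mR=-27/8; mL+mR=-21/4 → advance -1; mR−mL=-3/2 → turn -1·90°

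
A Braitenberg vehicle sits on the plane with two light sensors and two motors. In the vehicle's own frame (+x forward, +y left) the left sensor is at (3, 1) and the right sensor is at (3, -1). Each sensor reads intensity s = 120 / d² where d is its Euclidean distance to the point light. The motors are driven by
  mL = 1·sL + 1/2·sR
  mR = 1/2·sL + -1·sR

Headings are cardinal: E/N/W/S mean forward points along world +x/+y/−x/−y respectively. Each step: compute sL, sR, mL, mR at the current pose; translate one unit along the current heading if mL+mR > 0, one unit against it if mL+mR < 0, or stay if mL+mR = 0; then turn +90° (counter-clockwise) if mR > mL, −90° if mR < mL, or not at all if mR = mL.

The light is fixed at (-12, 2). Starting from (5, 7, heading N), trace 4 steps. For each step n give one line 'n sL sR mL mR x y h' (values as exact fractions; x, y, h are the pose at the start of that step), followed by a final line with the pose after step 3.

n=0: pose=(5,7,N); sL=3/8, sR=30/97; mL=411/776, mR=-189/1552; mL+mR=633/1552 → advance +1; mR−mL=-1011/1552 → turn -1·90°
n=1: pose=(5,8,E); sL=120/449, sR=24/85; mL=15588/38165, mR=-5676/38165; mL+mR=9912/38165 → advance +1; mR−mL=-21264/38165 → turn -1·90°
n=2: pose=(6,8,S); sL=12/37, sR=60/149; mL=2898/5513, mR=-1326/5513; mL+mR=1572/5513 → advance +1; mR−mL=-4224/5513 → turn -1·90°
n=3: pose=(6,7,W); sL=120/241, sR=40/87; mL=15260/20967, mR=-4420/20967; mL+mR=10840/20967 → advance +1; mR−mL=-6560/6989 → turn -1·90°

0 3/8 30/97 411/776 -189/1552 5 7 N
1 120/449 24/85 15588/38165 -5676/38165 5 8 E
2 12/37 60/149 2898/5513 -1326/5513 6 8 S
3 120/241 40/87 15260/20967 -4420/20967 6 7 W
final 5 7 N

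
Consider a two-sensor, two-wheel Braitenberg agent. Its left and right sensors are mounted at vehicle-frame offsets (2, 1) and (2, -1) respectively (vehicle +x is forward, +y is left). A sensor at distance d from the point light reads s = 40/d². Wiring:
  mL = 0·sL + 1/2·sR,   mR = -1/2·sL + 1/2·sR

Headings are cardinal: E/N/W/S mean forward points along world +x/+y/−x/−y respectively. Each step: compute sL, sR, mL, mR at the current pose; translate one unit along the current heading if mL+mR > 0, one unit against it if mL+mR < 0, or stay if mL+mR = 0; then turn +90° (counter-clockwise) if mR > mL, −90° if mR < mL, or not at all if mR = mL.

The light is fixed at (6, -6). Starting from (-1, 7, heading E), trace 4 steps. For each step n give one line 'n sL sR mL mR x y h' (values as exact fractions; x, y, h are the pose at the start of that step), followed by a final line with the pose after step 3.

n=0: pose=(-1,7,E); sL=40/221, sR=40/169; mL=20/169, mR=80/2873; mL+mR=420/2873 → advance +1; mR−mL=-20/221 → turn -1·90°
n=1: pose=(0,7,S); sL=20/73, sR=4/17; mL=2/17, mR=-24/1241; mL+mR=122/1241 → advance +1; mR−mL=-10/73 → turn -1·90°
n=2: pose=(0,6,W); sL=8/37, sR=40/233; mL=20/233, mR=-192/8621; mL+mR=548/8621 → advance +1; mR−mL=-4/37 → turn -1·90°
n=3: pose=(-1,6,N); sL=2/13, sR=5/29; mL=5/58, mR=7/754; mL+mR=36/377 → advance +1; mR−mL=-1/13 → turn -1·90°

0 40/221 40/169 20/169 80/2873 -1 7 E
1 20/73 4/17 2/17 -24/1241 0 7 S
2 8/37 40/233 20/233 -192/8621 0 6 W
3 2/13 5/29 5/58 7/754 -1 6 N
final -1 7 E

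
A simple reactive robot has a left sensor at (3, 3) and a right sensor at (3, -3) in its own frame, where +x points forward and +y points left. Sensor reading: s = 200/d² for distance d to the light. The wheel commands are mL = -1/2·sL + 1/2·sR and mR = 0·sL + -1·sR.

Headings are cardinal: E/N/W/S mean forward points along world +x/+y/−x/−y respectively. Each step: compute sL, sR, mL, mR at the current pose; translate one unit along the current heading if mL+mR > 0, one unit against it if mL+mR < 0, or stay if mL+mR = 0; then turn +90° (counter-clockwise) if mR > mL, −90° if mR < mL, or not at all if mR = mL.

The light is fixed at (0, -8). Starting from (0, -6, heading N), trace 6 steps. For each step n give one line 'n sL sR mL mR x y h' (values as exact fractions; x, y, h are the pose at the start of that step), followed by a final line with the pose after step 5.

0 100/17 100/17 0 -100/17 0 -6 N
1 8 200/13 48/13 -200/13 0 -7 E
2 25 10 -15/2 -10 -1 -7 S
3 200/17 200/41 -2400/697 -200/41 -1 -6 W
4 100/17 100/17 0 -100/17 0 -6 N
5 8 200/13 48/13 -200/13 0 -7 E
final -1 -7 S

n=0: pose=(0,-6,N); sL=100/17, sR=100/17; mL=0, mR=-100/17; mL+mR=-100/17 → advance -1; mR−mL=-100/17 → turn -1·90°
n=1: pose=(0,-7,E); sL=8, sR=200/13; mL=48/13, mR=-200/13; mL+mR=-152/13 → advance -1; mR−mL=-248/13 → turn -1·90°
n=2: pose=(-1,-7,S); sL=25, sR=10; mL=-15/2, mR=-10; mL+mR=-35/2 → advance -1; mR−mL=-5/2 → turn -1·90°
n=3: pose=(-1,-6,W); sL=200/17, sR=200/41; mL=-2400/697, mR=-200/41; mL+mR=-5800/697 → advance -1; mR−mL=-1000/697 → turn -1·90°
n=4: pose=(0,-6,N); sL=100/17, sR=100/17; mL=0, mR=-100/17; mL+mR=-100/17 → advance -1; mR−mL=-100/17 → turn -1·90°
n=5: pose=(0,-7,E); sL=8, sR=200/13; mL=48/13, mR=-200/13; mL+mR=-152/13 → advance -1; mR−mL=-248/13 → turn -1·90°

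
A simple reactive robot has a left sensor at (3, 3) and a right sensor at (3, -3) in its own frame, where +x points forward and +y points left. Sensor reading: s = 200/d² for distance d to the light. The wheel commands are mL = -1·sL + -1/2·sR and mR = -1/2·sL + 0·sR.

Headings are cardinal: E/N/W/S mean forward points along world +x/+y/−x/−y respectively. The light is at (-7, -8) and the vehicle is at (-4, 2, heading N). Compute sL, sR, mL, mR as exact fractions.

200/169 40/41 -11580/6929 -100/169

left sensor world pos  = (-7, 5); dL² = 169
right sensor world pos = (-1, 5); dR² = 205
sL = 200/169 = 200/169
sR = 200/205 = 40/41
mL = -1·sL + -1/2·sR = -11580/6929
mR = -1/2·sL + 0·sR = -100/169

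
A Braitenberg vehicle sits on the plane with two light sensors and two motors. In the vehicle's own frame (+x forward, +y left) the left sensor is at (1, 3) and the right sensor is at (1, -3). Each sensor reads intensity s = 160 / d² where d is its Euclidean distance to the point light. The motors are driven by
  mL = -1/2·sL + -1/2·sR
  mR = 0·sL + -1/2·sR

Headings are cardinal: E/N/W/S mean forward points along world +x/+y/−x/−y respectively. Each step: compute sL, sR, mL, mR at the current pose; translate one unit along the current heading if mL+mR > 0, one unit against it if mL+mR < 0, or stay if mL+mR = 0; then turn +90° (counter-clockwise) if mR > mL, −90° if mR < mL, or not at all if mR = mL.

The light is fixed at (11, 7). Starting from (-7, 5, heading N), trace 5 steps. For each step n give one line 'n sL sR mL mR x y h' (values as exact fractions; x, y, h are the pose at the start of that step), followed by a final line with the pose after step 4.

0 80/221 80/113 -13360/24973 -40/113 -7 5 N
1 160/397 160/361 -60640/143317 -80/361 -7 4 W
2 40/53 5/13 -785/1378 -5/26 -6 4 S
3 160/257 160/281 -43040/72217 -80/281 -6 5 E
4 80/221 80/113 -13360/24973 -40/113 -7 5 N
final -7 4 W

n=0: pose=(-7,5,N); sL=80/221, sR=80/113; mL=-13360/24973, mR=-40/113; mL+mR=-22200/24973 → advance -1; mR−mL=40/221 → turn +1·90°
n=1: pose=(-7,4,W); sL=160/397, sR=160/361; mL=-60640/143317, mR=-80/361; mL+mR=-92400/143317 → advance -1; mR−mL=80/397 → turn +1·90°
n=2: pose=(-6,4,S); sL=40/53, sR=5/13; mL=-785/1378, mR=-5/26; mL+mR=-525/689 → advance -1; mR−mL=20/53 → turn +1·90°
n=3: pose=(-6,5,E); sL=160/257, sR=160/281; mL=-43040/72217, mR=-80/281; mL+mR=-63600/72217 → advance -1; mR−mL=80/257 → turn +1·90°
n=4: pose=(-7,5,N); sL=80/221, sR=80/113; mL=-13360/24973, mR=-40/113; mL+mR=-22200/24973 → advance -1; mR−mL=40/221 → turn +1·90°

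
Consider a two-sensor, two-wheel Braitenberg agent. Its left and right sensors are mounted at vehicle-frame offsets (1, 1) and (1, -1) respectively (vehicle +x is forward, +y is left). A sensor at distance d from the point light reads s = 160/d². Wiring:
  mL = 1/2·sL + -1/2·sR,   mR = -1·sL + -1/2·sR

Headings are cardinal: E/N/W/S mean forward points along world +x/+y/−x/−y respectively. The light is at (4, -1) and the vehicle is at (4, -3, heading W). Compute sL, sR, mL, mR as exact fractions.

16 80 -32 -56

left sensor world pos  = (3, -4); dL² = 10
right sensor world pos = (3, -2); dR² = 2
sL = 160/10 = 16
sR = 160/2 = 80
mL = 1/2·sL + -1/2·sR = -32
mR = -1·sL + -1/2·sR = -56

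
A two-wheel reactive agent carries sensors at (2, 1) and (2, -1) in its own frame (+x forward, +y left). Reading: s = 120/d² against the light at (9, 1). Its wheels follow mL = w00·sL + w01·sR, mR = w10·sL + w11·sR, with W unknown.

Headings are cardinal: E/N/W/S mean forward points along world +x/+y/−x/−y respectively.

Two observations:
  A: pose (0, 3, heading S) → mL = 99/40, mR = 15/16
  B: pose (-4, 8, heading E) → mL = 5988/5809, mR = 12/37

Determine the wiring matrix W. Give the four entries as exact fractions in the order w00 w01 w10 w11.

obs A: pose=(0,3,S) → sL=15/8, sR=6/5, mL=99/40, mR=15/16
obs B: pose=(-4,8,E) → sL=24/37, sR=120/157, mL=5988/5809, mR=12/37
sensor matrix S = [[15/8, 6/5], [24/37, 120/157]]; det S = 19017/29045
solve [mL_A; mL_B] = S·[w00; w01] and [mR_A; mR_B] = S·[w10; w11]:
  w00 = 1, w01 = 1/2, w10 = 1/2, w11 = 0

1 1/2 1/2 0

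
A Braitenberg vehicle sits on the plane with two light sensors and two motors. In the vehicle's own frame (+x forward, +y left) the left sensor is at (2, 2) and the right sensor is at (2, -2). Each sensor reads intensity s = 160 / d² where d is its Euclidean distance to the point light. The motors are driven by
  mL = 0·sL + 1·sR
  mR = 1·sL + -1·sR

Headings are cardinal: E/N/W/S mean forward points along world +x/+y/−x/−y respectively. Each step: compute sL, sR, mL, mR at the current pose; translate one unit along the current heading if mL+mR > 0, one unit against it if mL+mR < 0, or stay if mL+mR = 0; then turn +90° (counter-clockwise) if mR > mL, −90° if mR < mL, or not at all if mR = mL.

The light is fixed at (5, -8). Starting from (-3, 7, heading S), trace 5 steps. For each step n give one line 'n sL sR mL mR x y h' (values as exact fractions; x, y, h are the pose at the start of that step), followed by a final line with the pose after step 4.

0 32/41 160/269 160/269 2048/11029 -3 7 S
1 40/61 40/89 40/89 1120/5429 -3 6 W
2 160/377 32/61 32/61 -2304/22997 -4 6 N
3 80/169 80/109 80/109 -4800/18421 -4 7 E
4 32/41 160/269 160/269 2048/11029 -3 7 S
final -3 6 W

n=0: pose=(-3,7,S); sL=32/41, sR=160/269; mL=160/269, mR=2048/11029; mL+mR=32/41 → advance +1; mR−mL=-4512/11029 → turn -1·90°
n=1: pose=(-3,6,W); sL=40/61, sR=40/89; mL=40/89, mR=1120/5429; mL+mR=40/61 → advance +1; mR−mL=-1320/5429 → turn -1·90°
n=2: pose=(-4,6,N); sL=160/377, sR=32/61; mL=32/61, mR=-2304/22997; mL+mR=160/377 → advance +1; mR−mL=-14368/22997 → turn -1·90°
n=3: pose=(-4,7,E); sL=80/169, sR=80/109; mL=80/109, mR=-4800/18421; mL+mR=80/169 → advance +1; mR−mL=-18320/18421 → turn -1·90°
n=4: pose=(-3,7,S); sL=32/41, sR=160/269; mL=160/269, mR=2048/11029; mL+mR=32/41 → advance +1; mR−mL=-4512/11029 → turn -1·90°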